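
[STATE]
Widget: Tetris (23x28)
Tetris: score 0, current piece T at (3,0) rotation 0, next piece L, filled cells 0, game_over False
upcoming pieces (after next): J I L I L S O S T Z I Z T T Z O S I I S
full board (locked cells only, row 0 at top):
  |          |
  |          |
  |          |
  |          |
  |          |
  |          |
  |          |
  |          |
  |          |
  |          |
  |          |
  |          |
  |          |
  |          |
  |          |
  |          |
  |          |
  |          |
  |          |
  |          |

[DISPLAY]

    ▒     │Next:       
   ▒▒▒    │  ▒         
          │▒▒▒         
          │            
          │            
          │            
          │Score:      
          │0           
          │            
          │            
          │            
          │            
          │            
          │            
          │            
          │            
          │            
          │            
          │            
          │            
          │            
          │            
          │            
          │            
          │            
          │            
          │            
          │            


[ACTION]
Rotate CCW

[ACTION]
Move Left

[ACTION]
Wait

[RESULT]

          │Next:       
   ▒      │  ▒         
  ▒▒      │▒▒▒         
   ▒      │            
          │            
          │            
          │Score:      
          │0           
          │            
          │            
          │            
          │            
          │            
          │            
          │            
          │            
          │            
          │            
          │            
          │            
          │            
          │            
          │            
          │            
          │            
          │            
          │            
          │            


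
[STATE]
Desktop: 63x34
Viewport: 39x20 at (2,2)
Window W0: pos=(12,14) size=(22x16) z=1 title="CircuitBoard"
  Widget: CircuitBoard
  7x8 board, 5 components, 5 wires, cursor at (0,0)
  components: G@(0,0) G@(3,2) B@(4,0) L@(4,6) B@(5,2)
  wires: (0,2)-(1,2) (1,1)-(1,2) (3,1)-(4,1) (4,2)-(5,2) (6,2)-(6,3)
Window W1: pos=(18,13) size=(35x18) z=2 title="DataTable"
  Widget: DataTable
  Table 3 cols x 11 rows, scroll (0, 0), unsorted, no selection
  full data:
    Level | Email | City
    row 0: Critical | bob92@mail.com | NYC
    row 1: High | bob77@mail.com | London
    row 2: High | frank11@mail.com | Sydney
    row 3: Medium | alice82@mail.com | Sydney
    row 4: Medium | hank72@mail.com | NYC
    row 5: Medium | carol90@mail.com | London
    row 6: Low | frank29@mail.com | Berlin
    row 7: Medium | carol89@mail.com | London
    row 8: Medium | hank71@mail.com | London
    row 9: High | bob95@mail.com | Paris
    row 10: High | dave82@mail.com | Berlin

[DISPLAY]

                                       
                                       
                                       
                                       
                                       
                                       
                                       
                                       
                                       
                                       
                                       
                ┏━━━━━━━━━━━━━━━━━━━━━━
          ┏━━━━━┃ DataTable            
          ┃ Circ┠──────────────────────
          ┠─────┃Level   │Email        
          ┃   0 ┃────────┼─────────────
          ┃0  [G┃Critical│bob92@mail.co
          ┃     ┃High    │bob77@mail.co
          ┃1    ┃High    │frank11@mail.
          ┃     ┃Medium  │alice82@mail.


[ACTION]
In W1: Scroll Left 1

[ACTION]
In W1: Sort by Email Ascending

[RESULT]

                                       
                                       
                                       
                                       
                                       
                                       
                                       
                                       
                                       
                                       
                                       
                ┏━━━━━━━━━━━━━━━━━━━━━━
          ┏━━━━━┃ DataTable            
          ┃ Circ┠──────────────────────
          ┠─────┃Level   │Email        
          ┃   0 ┃────────┼─────────────
          ┃0  [G┃Medium  │alice82@mail.
          ┃     ┃High    │bob77@mail.co
          ┃1    ┃Critical│bob92@mail.co
          ┃     ┃High    │bob95@mail.co


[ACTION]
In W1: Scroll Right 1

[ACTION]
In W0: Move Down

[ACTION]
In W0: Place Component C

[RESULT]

                                       
                                       
                                       
                                       
                                       
                                       
                                       
                                       
                                       
                                       
                                       
                ┏━━━━━━━━━━━━━━━━━━━━━━
          ┏━━━━━┃ DataTable            
          ┃ Circ┠──────────────────────
          ┠─────┃Level   │Email        
          ┃   0 ┃────────┼─────────────
          ┃0   G┃Medium  │alice82@mail.
          ┃     ┃High    │bob77@mail.co
          ┃1  [C┃Critical│bob92@mail.co
          ┃     ┃High    │bob95@mail.co


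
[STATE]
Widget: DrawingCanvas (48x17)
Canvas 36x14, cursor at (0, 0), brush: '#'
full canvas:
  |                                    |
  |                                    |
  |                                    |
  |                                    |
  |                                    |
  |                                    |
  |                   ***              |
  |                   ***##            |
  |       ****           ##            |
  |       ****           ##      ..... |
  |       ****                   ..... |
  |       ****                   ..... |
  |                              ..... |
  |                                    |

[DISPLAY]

+                                               
                                                
                                                
                                                
                                                
                                                
                   ***                          
                   ***##                        
       ****           ##                        
       ****           ##      .....             
       ****                   .....             
       ****                   .....             
                              .....             
                                                
                                                
                                                
                                                


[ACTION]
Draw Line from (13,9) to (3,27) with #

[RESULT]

+                                               
                                                
                                                
                           #                    
                         ##                     
                       ##                       
                   **##                         
                   ##*##                        
       ****       #   ##                        
       ****     ##    ##      .....             
       ****   ##              .....             
       **** ##                .....             
          ##                  .....             
         #                                      
                                                
                                                
                                                


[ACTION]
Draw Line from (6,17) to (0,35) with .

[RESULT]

+                                 ..            
                               ...              
                            ...                 
                         ...                    
                      ...##                     
                   ... ##                       
                 ..**##                         
                   ##*##                        
       ****       #   ##                        
       ****     ##    ##      .....             
       ****   ##              .....             
       **** ##                .....             
          ##                  .....             
         #                                      
                                                
                                                
                                                


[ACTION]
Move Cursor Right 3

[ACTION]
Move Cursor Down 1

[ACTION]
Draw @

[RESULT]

                                  ..            
   @                           ...              
                            ...                 
                         ...                    
                      ...##                     
                   ... ##                       
                 ..**##                         
                   ##*##                        
       ****       #   ##                        
       ****     ##    ##      .....             
       ****   ##              .....             
       **** ##                .....             
          ##                  .....             
         #                                      
                                                
                                                
                                                


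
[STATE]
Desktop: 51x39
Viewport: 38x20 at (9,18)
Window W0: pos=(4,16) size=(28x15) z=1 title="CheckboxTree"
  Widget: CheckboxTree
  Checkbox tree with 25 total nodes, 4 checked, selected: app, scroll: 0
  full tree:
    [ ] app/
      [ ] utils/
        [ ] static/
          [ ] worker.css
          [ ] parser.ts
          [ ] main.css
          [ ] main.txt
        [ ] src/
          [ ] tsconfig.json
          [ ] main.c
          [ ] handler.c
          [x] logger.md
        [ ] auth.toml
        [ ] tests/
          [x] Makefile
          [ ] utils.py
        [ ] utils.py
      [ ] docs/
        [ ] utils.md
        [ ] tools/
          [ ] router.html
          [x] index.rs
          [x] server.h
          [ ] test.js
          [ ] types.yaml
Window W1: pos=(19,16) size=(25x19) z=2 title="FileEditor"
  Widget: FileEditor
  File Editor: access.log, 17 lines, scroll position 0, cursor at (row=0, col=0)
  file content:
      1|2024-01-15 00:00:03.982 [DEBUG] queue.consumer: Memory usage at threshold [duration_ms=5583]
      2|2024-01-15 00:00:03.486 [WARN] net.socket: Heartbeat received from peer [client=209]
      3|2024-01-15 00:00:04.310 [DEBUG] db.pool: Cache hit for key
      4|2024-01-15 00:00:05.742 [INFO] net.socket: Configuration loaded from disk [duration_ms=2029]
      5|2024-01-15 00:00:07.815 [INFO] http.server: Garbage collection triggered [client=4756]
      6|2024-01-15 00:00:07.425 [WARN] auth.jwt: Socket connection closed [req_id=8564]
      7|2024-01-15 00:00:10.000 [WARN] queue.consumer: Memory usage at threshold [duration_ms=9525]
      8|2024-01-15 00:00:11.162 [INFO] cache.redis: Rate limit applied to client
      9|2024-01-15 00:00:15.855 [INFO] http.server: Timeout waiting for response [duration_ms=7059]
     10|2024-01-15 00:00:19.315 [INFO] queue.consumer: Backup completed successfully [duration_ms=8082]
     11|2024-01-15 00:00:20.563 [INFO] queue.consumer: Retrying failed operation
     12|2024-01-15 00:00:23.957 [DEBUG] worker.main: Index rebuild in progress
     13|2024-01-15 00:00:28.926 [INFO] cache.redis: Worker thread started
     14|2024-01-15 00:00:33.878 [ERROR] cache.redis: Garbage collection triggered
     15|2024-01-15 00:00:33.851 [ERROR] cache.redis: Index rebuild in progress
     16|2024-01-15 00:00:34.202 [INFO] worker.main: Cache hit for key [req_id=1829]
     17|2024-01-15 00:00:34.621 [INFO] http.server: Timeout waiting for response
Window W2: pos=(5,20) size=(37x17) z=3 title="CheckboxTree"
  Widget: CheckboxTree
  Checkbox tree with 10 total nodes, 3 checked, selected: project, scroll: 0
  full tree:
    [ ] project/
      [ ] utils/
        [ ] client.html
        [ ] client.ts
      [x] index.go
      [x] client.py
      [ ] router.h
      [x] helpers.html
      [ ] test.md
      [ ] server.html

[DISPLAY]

──────────┠───────────────────────┨   
 app/     ┃█024-01-15 00:00:03.98▲┃   
━━━━━━━━━━━━━━━━━━━━━━━━━━━━━━━━┓█┃   
eckboxTree                      ┃░┃   
────────────────────────────────┨░┃   
] project/                      ┃░┃   
[ ] utils/                      ┃░┃   
  [ ] client.html               ┃░┃   
  [ ] client.ts                 ┃░┃   
[x] index.go                    ┃░┃   
[x] client.py                   ┃░┃   
[ ] router.h                    ┃░┃   
[x] helpers.html                ┃░┃   
[ ] test.md                     ┃░┃   
[ ] server.html                 ┃░┃   
                                ┃▼┃   
                                ┃━┛   
                                ┃     
━━━━━━━━━━━━━━━━━━━━━━━━━━━━━━━━┛     
                                      


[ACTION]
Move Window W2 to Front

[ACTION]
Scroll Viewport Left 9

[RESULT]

    ┠──────────────┠──────────────────
    ┃>[-] app/     ┃█024-01-15 00:00:0
    ┃┏━━━━━━━━━━━━━━━━━━━━━━━━━━━━━━━━
    ┃┃ CheckboxTree                   
    ┃┠────────────────────────────────
    ┃┃>[-] project/                   
    ┃┃   [ ] utils/                   
    ┃┃     [ ] client.html            
    ┃┃     [ ] client.ts              
    ┃┃   [x] index.go                 
    ┃┃   [x] client.py                
    ┃┃   [ ] router.h                 
    ┗┃   [x] helpers.html             
     ┃   [ ] test.md                  
     ┃   [ ] server.html              
     ┃                                
     ┃                                
     ┃                                
     ┗━━━━━━━━━━━━━━━━━━━━━━━━━━━━━━━━
                                      


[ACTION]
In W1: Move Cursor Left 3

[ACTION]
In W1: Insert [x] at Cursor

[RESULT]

    ┠──────────────┠──────────────────
    ┃>[-] app/     ┃x█024-01-15 00:00:
    ┃┏━━━━━━━━━━━━━━━━━━━━━━━━━━━━━━━━
    ┃┃ CheckboxTree                   
    ┃┠────────────────────────────────
    ┃┃>[-] project/                   
    ┃┃   [ ] utils/                   
    ┃┃     [ ] client.html            
    ┃┃     [ ] client.ts              
    ┃┃   [x] index.go                 
    ┃┃   [x] client.py                
    ┃┃   [ ] router.h                 
    ┗┃   [x] helpers.html             
     ┃   [ ] test.md                  
     ┃   [ ] server.html              
     ┃                                
     ┃                                
     ┃                                
     ┗━━━━━━━━━━━━━━━━━━━━━━━━━━━━━━━━
                                      


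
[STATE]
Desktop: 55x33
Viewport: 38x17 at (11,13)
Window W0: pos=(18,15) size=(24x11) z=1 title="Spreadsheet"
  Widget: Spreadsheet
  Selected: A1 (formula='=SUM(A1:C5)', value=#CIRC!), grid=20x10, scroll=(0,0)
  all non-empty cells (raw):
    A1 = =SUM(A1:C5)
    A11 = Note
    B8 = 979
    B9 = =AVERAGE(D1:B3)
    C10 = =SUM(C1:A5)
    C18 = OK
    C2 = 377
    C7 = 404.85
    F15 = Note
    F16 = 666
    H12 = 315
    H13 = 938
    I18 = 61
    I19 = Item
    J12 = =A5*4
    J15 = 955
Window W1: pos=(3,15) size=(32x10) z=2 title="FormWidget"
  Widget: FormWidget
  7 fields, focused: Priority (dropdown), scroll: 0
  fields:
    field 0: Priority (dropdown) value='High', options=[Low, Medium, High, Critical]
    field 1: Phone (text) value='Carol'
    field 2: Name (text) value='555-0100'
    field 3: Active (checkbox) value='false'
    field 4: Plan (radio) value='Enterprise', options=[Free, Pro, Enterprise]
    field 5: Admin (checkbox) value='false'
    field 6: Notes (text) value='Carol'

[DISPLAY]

                                      
                                      
━━━━━━━━━━━━━━━━━━━━━━━┓━━━━━━┓       
dget                   ┃      ┃       
───────────────────────┨──────┨       
ity:   [High         ▼]┃      ┃       
:      [Carol         ]┃      ┃       
       [555-0100      ]┃------┃       
e:     [ ]             ┃   0  ┃       
       ( ) Free  ( ) Pr┃   0  ┃       
:      [ ]             ┃   0  ┃       
━━━━━━━━━━━━━━━━━━━━━━━┛   0  ┃       
       ┗━━━━━━━━━━━━━━━━━━━━━━┛       
                                      
                                      
                                      
                                      


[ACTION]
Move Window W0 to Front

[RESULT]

                                      
                                      
━━━━━━━┏━━━━━━━━━━━━━━━━━━━━━━┓       
dget   ┃ Spreadsheet          ┃       
───────┠──────────────────────┨       
ity:   ┃A1: =SUM(A1:C5)       ┃       
:      ┃       A       B      ┃       
       ┃----------------------┃       
e:     ┃  1 [#CIRC!]       0  ┃       
       ┃  2        0       0  ┃       
:      ┃  3        0       0  ┃       
━━━━━━━┃  4        0       0  ┃       
       ┗━━━━━━━━━━━━━━━━━━━━━━┛       
                                      
                                      
                                      
                                      


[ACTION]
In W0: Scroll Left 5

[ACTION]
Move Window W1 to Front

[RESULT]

                                      
                                      
━━━━━━━━━━━━━━━━━━━━━━━┓━━━━━━┓       
dget                   ┃      ┃       
───────────────────────┨──────┨       
ity:   [High         ▼]┃      ┃       
:      [Carol         ]┃      ┃       
       [555-0100      ]┃------┃       
e:     [ ]             ┃   0  ┃       
       ( ) Free  ( ) Pr┃   0  ┃       
:      [ ]             ┃   0  ┃       
━━━━━━━━━━━━━━━━━━━━━━━┛   0  ┃       
       ┗━━━━━━━━━━━━━━━━━━━━━━┛       
                                      
                                      
                                      
                                      


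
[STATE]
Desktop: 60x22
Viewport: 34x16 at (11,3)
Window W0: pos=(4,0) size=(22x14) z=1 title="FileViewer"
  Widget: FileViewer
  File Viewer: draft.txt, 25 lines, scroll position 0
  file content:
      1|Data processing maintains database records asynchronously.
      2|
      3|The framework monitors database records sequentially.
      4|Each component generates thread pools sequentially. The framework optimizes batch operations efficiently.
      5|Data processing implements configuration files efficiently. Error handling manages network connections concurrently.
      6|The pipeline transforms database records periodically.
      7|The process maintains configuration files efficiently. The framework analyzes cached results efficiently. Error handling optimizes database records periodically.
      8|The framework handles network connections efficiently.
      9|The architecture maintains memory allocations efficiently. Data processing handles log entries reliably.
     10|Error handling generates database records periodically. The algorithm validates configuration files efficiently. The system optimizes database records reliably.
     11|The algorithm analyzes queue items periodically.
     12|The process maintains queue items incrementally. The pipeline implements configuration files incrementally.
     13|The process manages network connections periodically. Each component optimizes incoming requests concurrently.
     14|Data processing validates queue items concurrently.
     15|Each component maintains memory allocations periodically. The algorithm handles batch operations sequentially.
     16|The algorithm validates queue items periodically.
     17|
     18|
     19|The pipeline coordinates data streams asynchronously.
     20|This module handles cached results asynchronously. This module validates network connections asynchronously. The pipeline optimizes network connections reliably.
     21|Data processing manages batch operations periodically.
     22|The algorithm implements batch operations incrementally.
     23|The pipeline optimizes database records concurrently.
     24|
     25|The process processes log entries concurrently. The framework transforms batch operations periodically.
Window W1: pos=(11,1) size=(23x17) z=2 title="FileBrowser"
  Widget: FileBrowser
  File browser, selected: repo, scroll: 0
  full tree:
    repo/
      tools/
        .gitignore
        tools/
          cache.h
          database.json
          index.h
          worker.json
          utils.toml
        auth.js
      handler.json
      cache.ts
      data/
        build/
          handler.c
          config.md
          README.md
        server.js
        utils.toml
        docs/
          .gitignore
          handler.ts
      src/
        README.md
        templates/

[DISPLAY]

┠─────────────────────┨           
┃> [-] repo/          ┃           
┃    [+] tools/       ┃           
┃    handler.json     ┃           
┃    cache.ts         ┃           
┃    [+] data/        ┃           
┃    [+] src/         ┃           
┃                     ┃           
┃                     ┃           
┃                     ┃           
┃                     ┃           
┃                     ┃           
┃                     ┃           
┃                     ┃           
┗━━━━━━━━━━━━━━━━━━━━━┛           
                                  


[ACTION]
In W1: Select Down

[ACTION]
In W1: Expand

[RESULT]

┠─────────────────────┨           
┃  [-] repo/          ┃           
┃  > [-] tools/       ┃           
┃      .gitignore     ┃           
┃      [+] tools/     ┃           
┃      auth.js        ┃           
┃    handler.json     ┃           
┃    cache.ts         ┃           
┃    [+] data/        ┃           
┃    [+] src/         ┃           
┃                     ┃           
┃                     ┃           
┃                     ┃           
┃                     ┃           
┗━━━━━━━━━━━━━━━━━━━━━┛           
                                  


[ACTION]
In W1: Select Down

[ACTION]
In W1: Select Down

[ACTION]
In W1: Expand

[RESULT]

┠─────────────────────┨           
┃  [-] repo/          ┃           
┃    [-] tools/       ┃           
┃      .gitignore     ┃           
┃    > [-] tools/     ┃           
┃        cache.h      ┃           
┃        database.json┃           
┃        index.h      ┃           
┃        worker.json  ┃           
┃        utils.toml   ┃           
┃      auth.js        ┃           
┃    handler.json     ┃           
┃    cache.ts         ┃           
┃    [+] data/        ┃           
┗━━━━━━━━━━━━━━━━━━━━━┛           
                                  


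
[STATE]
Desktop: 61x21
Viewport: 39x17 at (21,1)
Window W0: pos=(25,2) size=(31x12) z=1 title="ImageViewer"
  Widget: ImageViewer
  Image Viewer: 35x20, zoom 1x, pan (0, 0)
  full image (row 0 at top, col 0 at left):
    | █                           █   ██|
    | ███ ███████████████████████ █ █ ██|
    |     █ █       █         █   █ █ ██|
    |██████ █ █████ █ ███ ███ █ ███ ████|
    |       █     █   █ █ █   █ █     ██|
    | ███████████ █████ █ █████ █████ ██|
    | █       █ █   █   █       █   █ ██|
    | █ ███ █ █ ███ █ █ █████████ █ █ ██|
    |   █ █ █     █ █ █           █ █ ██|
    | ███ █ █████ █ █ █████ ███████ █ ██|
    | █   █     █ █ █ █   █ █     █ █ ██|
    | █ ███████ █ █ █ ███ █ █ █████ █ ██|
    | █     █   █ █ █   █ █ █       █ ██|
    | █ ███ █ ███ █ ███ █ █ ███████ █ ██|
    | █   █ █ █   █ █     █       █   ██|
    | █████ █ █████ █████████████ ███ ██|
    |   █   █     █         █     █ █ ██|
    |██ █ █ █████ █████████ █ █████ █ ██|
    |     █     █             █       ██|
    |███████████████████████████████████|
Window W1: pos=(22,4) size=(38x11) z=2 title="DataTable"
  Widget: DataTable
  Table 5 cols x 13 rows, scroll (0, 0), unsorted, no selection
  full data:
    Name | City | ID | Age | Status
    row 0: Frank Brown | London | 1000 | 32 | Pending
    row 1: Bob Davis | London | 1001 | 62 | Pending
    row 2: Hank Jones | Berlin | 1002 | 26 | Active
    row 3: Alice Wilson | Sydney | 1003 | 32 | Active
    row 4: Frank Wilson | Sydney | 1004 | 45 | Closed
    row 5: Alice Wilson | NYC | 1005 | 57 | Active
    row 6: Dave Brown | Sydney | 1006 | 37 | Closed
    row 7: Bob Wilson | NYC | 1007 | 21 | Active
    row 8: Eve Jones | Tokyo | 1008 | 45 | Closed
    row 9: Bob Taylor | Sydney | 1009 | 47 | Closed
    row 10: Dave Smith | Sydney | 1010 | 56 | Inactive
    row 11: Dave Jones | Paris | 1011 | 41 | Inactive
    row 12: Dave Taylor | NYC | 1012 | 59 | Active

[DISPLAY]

                                       
    ┏━━━━━━━━━━━━━━━━━━━━━━━━━━━━━┓    
    ┃ ImageViewer                 ┃    
 ┏━━━━━━━━━━━━━━━━━━━━━━━━━━━━━━━━━━━━┓
 ┃ DataTable                          ┃
 ┠────────────────────────────────────┨
 ┃Name        │City  │ID  │Age│Status ┃
 ┃────────────┼──────┼────┼───┼───────┃
 ┃Frank Brown │London│1000│32 │Pending┃
 ┃Bob Davis   │London│1001│62 │Pending┃
 ┃Hank Jones  │Berlin│1002│26 │Active ┃
 ┃Alice Wilson│Sydney│1003│32 │Active ┃
 ┃Frank Wilson│Sydney│1004│45 │Closed ┃
 ┗━━━━━━━━━━━━━━━━━━━━━━━━━━━━━━━━━━━━┛
                                       
                                       
                                       


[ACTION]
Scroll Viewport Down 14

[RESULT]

 ┏━━━━━━━━━━━━━━━━━━━━━━━━━━━━━━━━━━━━┓
 ┃ DataTable                          ┃
 ┠────────────────────────────────────┨
 ┃Name        │City  │ID  │Age│Status ┃
 ┃────────────┼──────┼────┼───┼───────┃
 ┃Frank Brown │London│1000│32 │Pending┃
 ┃Bob Davis   │London│1001│62 │Pending┃
 ┃Hank Jones  │Berlin│1002│26 │Active ┃
 ┃Alice Wilson│Sydney│1003│32 │Active ┃
 ┃Frank Wilson│Sydney│1004│45 │Closed ┃
 ┗━━━━━━━━━━━━━━━━━━━━━━━━━━━━━━━━━━━━┛
                                       
                                       
                                       
                                       
                                       
                                       


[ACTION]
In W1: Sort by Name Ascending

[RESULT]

 ┏━━━━━━━━━━━━━━━━━━━━━━━━━━━━━━━━━━━━┓
 ┃ DataTable                          ┃
 ┠────────────────────────────────────┨
 ┃Name       ▲│City  │ID  │Age│Status ┃
 ┃────────────┼──────┼────┼───┼───────┃
 ┃Alice Wilson│Sydney│1003│32 │Active ┃
 ┃Alice Wilson│NYC   │1005│57 │Active ┃
 ┃Bob Davis   │London│1001│62 │Pending┃
 ┃Bob Taylor  │Sydney│1009│47 │Closed ┃
 ┃Bob Wilson  │NYC   │1007│21 │Active ┃
 ┗━━━━━━━━━━━━━━━━━━━━━━━━━━━━━━━━━━━━┛
                                       
                                       
                                       
                                       
                                       
                                       


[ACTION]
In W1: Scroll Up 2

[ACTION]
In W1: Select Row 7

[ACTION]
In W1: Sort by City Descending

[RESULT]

 ┏━━━━━━━━━━━━━━━━━━━━━━━━━━━━━━━━━━━━┓
 ┃ DataTable                          ┃
 ┠────────────────────────────────────┨
 ┃Name        │City ▼│ID  │Age│Status ┃
 ┃────────────┼──────┼────┼───┼───────┃
 ┃Eve Jones   │Tokyo │1008│45 │Closed ┃
 ┃Alice Wilson│Sydney│1003│32 │Active ┃
 ┃Bob Taylor  │Sydney│1009│47 │Closed ┃
 ┃Dave Brown  │Sydney│1006│37 │Closed ┃
 ┃Dave Smith  │Sydney│1010│56 │Inactiv┃
 ┗━━━━━━━━━━━━━━━━━━━━━━━━━━━━━━━━━━━━┛
                                       
                                       
                                       
                                       
                                       
                                       


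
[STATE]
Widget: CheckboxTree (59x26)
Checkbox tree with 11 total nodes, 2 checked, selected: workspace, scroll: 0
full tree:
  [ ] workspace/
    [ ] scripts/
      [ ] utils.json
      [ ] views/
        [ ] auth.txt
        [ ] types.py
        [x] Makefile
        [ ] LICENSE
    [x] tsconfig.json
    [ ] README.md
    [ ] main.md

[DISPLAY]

>[-] workspace/                                            
   [-] scripts/                                            
     [ ] utils.json                                        
     [-] views/                                            
       [ ] auth.txt                                        
       [ ] types.py                                        
       [x] Makefile                                        
       [ ] LICENSE                                         
   [x] tsconfig.json                                       
   [ ] README.md                                           
   [ ] main.md                                             
                                                           
                                                           
                                                           
                                                           
                                                           
                                                           
                                                           
                                                           
                                                           
                                                           
                                                           
                                                           
                                                           
                                                           
                                                           


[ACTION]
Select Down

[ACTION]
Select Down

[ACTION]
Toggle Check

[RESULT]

 [-] workspace/                                            
   [-] scripts/                                            
>    [x] utils.json                                        
     [-] views/                                            
       [ ] auth.txt                                        
       [ ] types.py                                        
       [x] Makefile                                        
       [ ] LICENSE                                         
   [x] tsconfig.json                                       
   [ ] README.md                                           
   [ ] main.md                                             
                                                           
                                                           
                                                           
                                                           
                                                           
                                                           
                                                           
                                                           
                                                           
                                                           
                                                           
                                                           
                                                           
                                                           
                                                           


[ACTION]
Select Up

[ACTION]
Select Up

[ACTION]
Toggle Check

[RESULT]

>[x] workspace/                                            
   [x] scripts/                                            
     [x] utils.json                                        
     [x] views/                                            
       [x] auth.txt                                        
       [x] types.py                                        
       [x] Makefile                                        
       [x] LICENSE                                         
   [x] tsconfig.json                                       
   [x] README.md                                           
   [x] main.md                                             
                                                           
                                                           
                                                           
                                                           
                                                           
                                                           
                                                           
                                                           
                                                           
                                                           
                                                           
                                                           
                                                           
                                                           
                                                           


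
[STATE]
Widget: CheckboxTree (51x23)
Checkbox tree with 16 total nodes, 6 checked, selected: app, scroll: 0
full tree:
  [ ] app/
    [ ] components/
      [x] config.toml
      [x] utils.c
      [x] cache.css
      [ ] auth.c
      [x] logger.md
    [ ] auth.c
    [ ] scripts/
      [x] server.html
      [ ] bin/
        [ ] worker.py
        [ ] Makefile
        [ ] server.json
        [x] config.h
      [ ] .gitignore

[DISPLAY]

>[-] app/                                          
   [-] components/                                 
     [x] config.toml                               
     [x] utils.c                                   
     [x] cache.css                                 
     [ ] auth.c                                    
     [x] logger.md                                 
   [ ] auth.c                                      
   [-] scripts/                                    
     [x] server.html                               
     [-] bin/                                      
       [ ] worker.py                               
       [ ] Makefile                                
       [ ] server.json                             
       [x] config.h                                
     [ ] .gitignore                                
                                                   
                                                   
                                                   
                                                   
                                                   
                                                   
                                                   


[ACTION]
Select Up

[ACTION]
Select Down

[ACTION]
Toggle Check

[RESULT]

 [-] app/                                          
>  [x] components/                                 
     [x] config.toml                               
     [x] utils.c                                   
     [x] cache.css                                 
     [x] auth.c                                    
     [x] logger.md                                 
   [ ] auth.c                                      
   [-] scripts/                                    
     [x] server.html                               
     [-] bin/                                      
       [ ] worker.py                               
       [ ] Makefile                                
       [ ] server.json                             
       [x] config.h                                
     [ ] .gitignore                                
                                                   
                                                   
                                                   
                                                   
                                                   
                                                   
                                                   
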